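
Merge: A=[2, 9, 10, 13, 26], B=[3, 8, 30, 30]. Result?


Compare heads, take smaller each step.
Merged: [2, 3, 8, 9, 10, 13, 26, 30, 30]


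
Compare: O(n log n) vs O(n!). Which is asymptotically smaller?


linearithmic grows slower than factorial
O(n log n) is asymptotically smaller; O(n!) grows faster


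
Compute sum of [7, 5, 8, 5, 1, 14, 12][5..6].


Prefix sums: [0, 7, 12, 20, 25, 26, 40, 52]
Sum[5..6] = prefix[7] - prefix[5] = 52 - 26 = 26


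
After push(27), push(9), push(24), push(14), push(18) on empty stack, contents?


push(27) -> [27]
push(9) -> [27, 9]
push(24) -> [27, 9, 24]
push(14) -> [27, 9, 24, 14]
push(18) -> [27, 9, 24, 14, 18]
Final stack (bottom to top): [27, 9, 24, 14, 18]


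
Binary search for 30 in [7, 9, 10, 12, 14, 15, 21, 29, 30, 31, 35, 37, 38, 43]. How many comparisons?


Search for 30:
[0,13] mid=6 arr[6]=21
[7,13] mid=10 arr[10]=35
[7,9] mid=8 arr[8]=30
Total: 3 comparisons


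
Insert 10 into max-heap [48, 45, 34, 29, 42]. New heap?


Append 10: [48, 45, 34, 29, 42, 10]
Bubble up: no swaps needed
Result: [48, 45, 34, 29, 42, 10]


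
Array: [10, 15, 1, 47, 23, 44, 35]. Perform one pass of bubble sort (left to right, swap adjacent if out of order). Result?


After one pass: [10, 1, 15, 23, 44, 35, 47]


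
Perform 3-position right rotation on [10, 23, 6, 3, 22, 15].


Right rotate by 3: [3, 22, 15, 10, 23, 6]


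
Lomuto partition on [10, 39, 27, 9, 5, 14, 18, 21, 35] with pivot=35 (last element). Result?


Elements <= 35 go left of pivot.
Result: [10, 27, 9, 5, 14, 18, 21, 35, 39], pivot at index 7


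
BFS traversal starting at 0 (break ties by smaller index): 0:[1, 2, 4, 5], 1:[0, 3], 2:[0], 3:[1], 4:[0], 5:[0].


BFS queue: start with [0]
Visit order: [0, 1, 2, 4, 5, 3]


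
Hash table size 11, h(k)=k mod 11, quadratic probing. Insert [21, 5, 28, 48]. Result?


Insertions: 21->slot 10; 5->slot 5; 28->slot 6; 48->slot 4
Table: [None, None, None, None, 48, 5, 28, None, None, None, 21]


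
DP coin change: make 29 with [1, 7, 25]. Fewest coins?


dp[0]=0; dp[i]=1+min(dp[i-c] for c in coins)
...dp[24]=6, dp[25]=1, dp[26]=2, dp[27]=3, dp[28]=4, dp[29]=5
Minimum coins for 29 = 5


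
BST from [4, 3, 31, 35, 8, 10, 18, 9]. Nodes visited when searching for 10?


BST root = 4
Search for 10: compare at each node
Path: [4, 31, 8, 10]


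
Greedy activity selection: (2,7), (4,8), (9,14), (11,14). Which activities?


Greedy: pick earliest-ending, then skip overlaps.
Selected (2 activities): [(2, 7), (9, 14)]


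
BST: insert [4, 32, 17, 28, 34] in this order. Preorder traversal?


Root = 4; build tree by BST insertion.
Preorder traversal: [4, 32, 17, 28, 34]


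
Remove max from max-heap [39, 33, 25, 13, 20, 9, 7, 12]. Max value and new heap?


Max = 39
Replace root with last, heapify down
Resulting heap: [33, 20, 25, 13, 12, 9, 7]


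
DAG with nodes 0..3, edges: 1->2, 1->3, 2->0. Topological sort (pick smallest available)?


Kahn's algorithm, process smallest node first
Order: [1, 2, 0, 3]


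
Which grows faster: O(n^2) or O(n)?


linear grows slower than quadratic
O(n) is asymptotically smaller; O(n^2) grows faster


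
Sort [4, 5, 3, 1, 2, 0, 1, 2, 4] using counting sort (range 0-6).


Count array: [1, 2, 2, 1, 2, 1, 0]
Reconstruct: [0, 1, 1, 2, 2, 3, 4, 4, 5]


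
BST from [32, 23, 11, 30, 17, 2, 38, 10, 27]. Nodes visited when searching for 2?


BST root = 32
Search for 2: compare at each node
Path: [32, 23, 11, 2]


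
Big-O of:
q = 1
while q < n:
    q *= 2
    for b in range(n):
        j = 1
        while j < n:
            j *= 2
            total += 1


Per nesting level: O(log n) * O(n) * O(log n) = O(n (log n)^2)
Complexity: O(n (log n)^2)


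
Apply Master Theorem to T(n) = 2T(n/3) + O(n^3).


a=2, b=3, c=3. log_3(2)=0.631 < c=3. Case 3: O(n^c) = O(n^3)
Complexity: O(n^3)


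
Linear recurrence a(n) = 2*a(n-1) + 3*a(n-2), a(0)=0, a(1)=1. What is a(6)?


Build bottom-up:
...a(4)=20, a(5)=61, a(6)=2*61+3*20=182


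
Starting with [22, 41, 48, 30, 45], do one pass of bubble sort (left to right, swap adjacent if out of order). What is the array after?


After one pass: [22, 41, 30, 45, 48]


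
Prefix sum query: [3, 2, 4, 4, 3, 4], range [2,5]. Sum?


Prefix sums: [0, 3, 5, 9, 13, 16, 20]
Sum[2..5] = prefix[6] - prefix[2] = 20 - 5 = 15


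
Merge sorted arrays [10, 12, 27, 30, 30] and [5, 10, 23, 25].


Compare heads, take smaller each step.
Merged: [5, 10, 10, 12, 23, 25, 27, 30, 30]


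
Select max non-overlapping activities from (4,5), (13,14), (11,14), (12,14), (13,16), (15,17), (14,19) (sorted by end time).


Greedy: pick earliest-ending, then skip overlaps.
Selected (3 activities): [(4, 5), (13, 14), (15, 17)]


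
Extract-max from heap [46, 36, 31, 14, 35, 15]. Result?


Max = 46
Replace root with last, heapify down
Resulting heap: [36, 35, 31, 14, 15]


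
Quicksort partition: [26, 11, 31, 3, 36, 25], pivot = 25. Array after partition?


Elements <= 25 go left of pivot.
Result: [11, 3, 25, 26, 36, 31], pivot at index 2


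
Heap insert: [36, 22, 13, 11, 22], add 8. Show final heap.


Append 8: [36, 22, 13, 11, 22, 8]
Bubble up: no swaps needed
Result: [36, 22, 13, 11, 22, 8]


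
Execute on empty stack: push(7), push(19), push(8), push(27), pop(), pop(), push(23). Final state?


push(7) -> [7]
push(19) -> [7, 19]
push(8) -> [7, 19, 8]
push(27) -> [7, 19, 8, 27]
pop() returns 27 -> [7, 19, 8]
pop() returns 8 -> [7, 19]
push(23) -> [7, 19, 23]
Final stack (bottom to top): [7, 19, 23]


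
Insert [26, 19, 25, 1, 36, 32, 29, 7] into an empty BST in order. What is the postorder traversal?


Root = 26; build tree by BST insertion.
Postorder traversal: [7, 1, 25, 19, 29, 32, 36, 26]


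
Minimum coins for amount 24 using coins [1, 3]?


dp[0]=0; dp[i]=1+min(dp[i-c] for c in coins)
...dp[19]=7, dp[20]=8, dp[21]=7, dp[22]=8, dp[23]=9, dp[24]=8
Minimum coins for 24 = 8


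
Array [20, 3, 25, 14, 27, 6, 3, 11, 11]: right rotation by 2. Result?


Right rotate by 2: [11, 11, 20, 3, 25, 14, 27, 6, 3]


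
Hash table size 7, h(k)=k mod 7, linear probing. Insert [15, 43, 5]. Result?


Insertions: 15->slot 1; 43->slot 2; 5->slot 5
Table: [None, 15, 43, None, None, 5, None]


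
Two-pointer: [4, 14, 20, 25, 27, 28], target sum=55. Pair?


Two pointers: lo=0, hi=5
Found pair: (27, 28) summing to 55


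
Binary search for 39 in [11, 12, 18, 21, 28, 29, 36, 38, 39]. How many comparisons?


Search for 39:
[0,8] mid=4 arr[4]=28
[5,8] mid=6 arr[6]=36
[7,8] mid=7 arr[7]=38
[8,8] mid=8 arr[8]=39
Total: 4 comparisons


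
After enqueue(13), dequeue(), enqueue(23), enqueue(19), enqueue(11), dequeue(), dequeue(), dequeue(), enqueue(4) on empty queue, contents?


enqueue(13) -> [13]
dequeue() returns 13 -> []
enqueue(23) -> [23]
enqueue(19) -> [23, 19]
enqueue(11) -> [23, 19, 11]
dequeue() returns 23 -> [19, 11]
dequeue() returns 19 -> [11]
dequeue() returns 11 -> []
enqueue(4) -> [4]
Final queue (front to back): [4]


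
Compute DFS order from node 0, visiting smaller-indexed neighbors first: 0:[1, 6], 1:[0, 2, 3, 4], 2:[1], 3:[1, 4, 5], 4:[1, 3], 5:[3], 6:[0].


DFS stack-based: start with [0]
Visit order: [0, 1, 2, 3, 4, 5, 6]


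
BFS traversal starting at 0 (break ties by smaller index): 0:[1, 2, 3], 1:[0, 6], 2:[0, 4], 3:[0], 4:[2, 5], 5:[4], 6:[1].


BFS queue: start with [0]
Visit order: [0, 1, 2, 3, 6, 4, 5]


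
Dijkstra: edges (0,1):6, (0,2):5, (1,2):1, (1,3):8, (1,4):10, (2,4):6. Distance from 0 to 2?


Dijkstra from 0:
Distances: {0: 0, 1: 6, 2: 5, 3: 14, 4: 11}
Shortest distance to 2 = 5, path = [0, 2]


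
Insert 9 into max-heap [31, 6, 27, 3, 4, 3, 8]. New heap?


Append 9: [31, 6, 27, 3, 4, 3, 8, 9]
Bubble up: swap idx 7(9) with idx 3(3); swap idx 3(9) with idx 1(6)
Result: [31, 9, 27, 6, 4, 3, 8, 3]


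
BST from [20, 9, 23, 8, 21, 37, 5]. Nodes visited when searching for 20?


BST root = 20
Search for 20: compare at each node
Path: [20]


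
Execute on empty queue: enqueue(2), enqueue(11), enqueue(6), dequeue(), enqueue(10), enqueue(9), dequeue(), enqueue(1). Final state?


enqueue(2) -> [2]
enqueue(11) -> [2, 11]
enqueue(6) -> [2, 11, 6]
dequeue() returns 2 -> [11, 6]
enqueue(10) -> [11, 6, 10]
enqueue(9) -> [11, 6, 10, 9]
dequeue() returns 11 -> [6, 10, 9]
enqueue(1) -> [6, 10, 9, 1]
Final queue (front to back): [6, 10, 9, 1]


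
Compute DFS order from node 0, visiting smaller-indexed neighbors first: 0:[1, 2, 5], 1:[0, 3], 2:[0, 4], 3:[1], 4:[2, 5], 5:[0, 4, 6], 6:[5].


DFS stack-based: start with [0]
Visit order: [0, 1, 3, 2, 4, 5, 6]


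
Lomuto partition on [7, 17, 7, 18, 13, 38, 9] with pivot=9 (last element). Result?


Elements <= 9 go left of pivot.
Result: [7, 7, 9, 18, 13, 38, 17], pivot at index 2


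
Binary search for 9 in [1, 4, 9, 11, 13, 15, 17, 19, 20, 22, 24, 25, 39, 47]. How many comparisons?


Search for 9:
[0,13] mid=6 arr[6]=17
[0,5] mid=2 arr[2]=9
Total: 2 comparisons


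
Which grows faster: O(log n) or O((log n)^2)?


logarithmic grows slower than polylogarithmic
O(log n) is asymptotically smaller; O((log n)^2) grows faster


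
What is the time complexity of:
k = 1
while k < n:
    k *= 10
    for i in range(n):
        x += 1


Per nesting level: O(log n) * O(n) = O(n log n)
Complexity: O(n log n)


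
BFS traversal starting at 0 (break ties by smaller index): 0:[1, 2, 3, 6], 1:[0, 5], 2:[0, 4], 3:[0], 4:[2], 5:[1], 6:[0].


BFS queue: start with [0]
Visit order: [0, 1, 2, 3, 6, 5, 4]


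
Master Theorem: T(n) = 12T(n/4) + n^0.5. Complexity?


a=12, b=4, c=0.5. log_4(12)=1.792 > c=0.5. Case 1: O(n^log_b(a)) = O(n^1.792)
Complexity: O(n^1.792)


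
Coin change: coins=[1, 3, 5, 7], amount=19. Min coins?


dp[0]=0; dp[i]=1+min(dp[i-c] for c in coins)
...dp[14]=2, dp[15]=3, dp[16]=4, dp[17]=3, dp[18]=4, dp[19]=3
Minimum coins for 19 = 3


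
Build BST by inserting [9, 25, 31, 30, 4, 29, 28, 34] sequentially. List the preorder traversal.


Root = 9; build tree by BST insertion.
Preorder traversal: [9, 4, 25, 31, 30, 29, 28, 34]


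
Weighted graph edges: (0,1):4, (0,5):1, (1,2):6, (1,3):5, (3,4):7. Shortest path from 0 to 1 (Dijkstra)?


Dijkstra from 0:
Distances: {0: 0, 1: 4, 2: 10, 3: 9, 4: 16, 5: 1}
Shortest distance to 1 = 4, path = [0, 1]


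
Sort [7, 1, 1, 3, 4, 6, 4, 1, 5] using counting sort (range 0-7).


Count array: [0, 3, 0, 1, 2, 1, 1, 1]
Reconstruct: [1, 1, 1, 3, 4, 4, 5, 6, 7]


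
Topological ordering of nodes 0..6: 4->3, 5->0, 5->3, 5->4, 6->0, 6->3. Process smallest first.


Kahn's algorithm, process smallest node first
Order: [1, 2, 5, 4, 6, 0, 3]


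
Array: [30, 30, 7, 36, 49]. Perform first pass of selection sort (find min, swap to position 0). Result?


After one pass: [7, 30, 30, 36, 49]


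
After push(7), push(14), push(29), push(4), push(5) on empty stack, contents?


push(7) -> [7]
push(14) -> [7, 14]
push(29) -> [7, 14, 29]
push(4) -> [7, 14, 29, 4]
push(5) -> [7, 14, 29, 4, 5]
Final stack (bottom to top): [7, 14, 29, 4, 5]


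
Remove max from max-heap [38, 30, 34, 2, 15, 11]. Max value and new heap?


Max = 38
Replace root with last, heapify down
Resulting heap: [34, 30, 11, 2, 15]


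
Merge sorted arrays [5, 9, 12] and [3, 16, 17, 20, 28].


Compare heads, take smaller each step.
Merged: [3, 5, 9, 12, 16, 17, 20, 28]


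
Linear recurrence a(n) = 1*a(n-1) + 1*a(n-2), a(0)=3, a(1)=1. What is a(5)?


Build bottom-up:
...a(3)=5, a(4)=9, a(5)=1*9+1*5=14


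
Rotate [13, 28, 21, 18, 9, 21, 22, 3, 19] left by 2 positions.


Left rotate by 2: [21, 18, 9, 21, 22, 3, 19, 13, 28]


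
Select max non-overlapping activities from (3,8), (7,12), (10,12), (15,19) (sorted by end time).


Greedy: pick earliest-ending, then skip overlaps.
Selected (3 activities): [(3, 8), (10, 12), (15, 19)]


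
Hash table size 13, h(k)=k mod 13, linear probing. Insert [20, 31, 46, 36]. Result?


Insertions: 20->slot 7; 31->slot 5; 46->slot 8; 36->slot 10
Table: [None, None, None, None, None, 31, None, 20, 46, None, 36, None, None]


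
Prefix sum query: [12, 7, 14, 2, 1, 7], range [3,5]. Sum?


Prefix sums: [0, 12, 19, 33, 35, 36, 43]
Sum[3..5] = prefix[6] - prefix[3] = 43 - 33 = 10


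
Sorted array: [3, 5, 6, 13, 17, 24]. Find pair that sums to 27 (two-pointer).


Two pointers: lo=0, hi=5
Found pair: (3, 24) summing to 27


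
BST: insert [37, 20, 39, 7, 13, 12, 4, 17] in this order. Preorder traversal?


Root = 37; build tree by BST insertion.
Preorder traversal: [37, 20, 7, 4, 13, 12, 17, 39]


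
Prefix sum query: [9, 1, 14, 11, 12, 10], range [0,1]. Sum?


Prefix sums: [0, 9, 10, 24, 35, 47, 57]
Sum[0..1] = prefix[2] - prefix[0] = 10 - 0 = 10


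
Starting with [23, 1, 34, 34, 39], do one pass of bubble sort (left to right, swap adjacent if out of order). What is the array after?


After one pass: [1, 23, 34, 34, 39]


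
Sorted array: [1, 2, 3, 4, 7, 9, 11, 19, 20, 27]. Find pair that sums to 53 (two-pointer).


Two pointers: lo=0, hi=9
No pair sums to 53


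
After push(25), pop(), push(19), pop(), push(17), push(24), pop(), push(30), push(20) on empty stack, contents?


push(25) -> [25]
pop() returns 25 -> []
push(19) -> [19]
pop() returns 19 -> []
push(17) -> [17]
push(24) -> [17, 24]
pop() returns 24 -> [17]
push(30) -> [17, 30]
push(20) -> [17, 30, 20]
Final stack (bottom to top): [17, 30, 20]


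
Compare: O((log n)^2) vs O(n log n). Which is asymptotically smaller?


polylogarithmic grows slower than linearithmic
O((log n)^2) is asymptotically smaller; O(n log n) grows faster


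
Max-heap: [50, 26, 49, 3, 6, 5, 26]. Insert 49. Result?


Append 49: [50, 26, 49, 3, 6, 5, 26, 49]
Bubble up: swap idx 7(49) with idx 3(3); swap idx 3(49) with idx 1(26)
Result: [50, 49, 49, 26, 6, 5, 26, 3]


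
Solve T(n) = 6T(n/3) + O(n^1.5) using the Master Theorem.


a=6, b=3, c=1.5. log_3(6)=1.631 > c=1.5. Case 1: O(n^log_b(a)) = O(n^1.631)
Complexity: O(n^1.631)


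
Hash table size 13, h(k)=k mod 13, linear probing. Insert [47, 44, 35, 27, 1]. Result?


Insertions: 47->slot 8; 44->slot 5; 35->slot 9; 27->slot 1; 1->slot 2
Table: [None, 27, 1, None, None, 44, None, None, 47, 35, None, None, None]


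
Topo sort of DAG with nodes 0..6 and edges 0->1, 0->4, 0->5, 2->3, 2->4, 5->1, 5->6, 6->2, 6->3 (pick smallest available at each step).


Kahn's algorithm, process smallest node first
Order: [0, 5, 1, 6, 2, 3, 4]


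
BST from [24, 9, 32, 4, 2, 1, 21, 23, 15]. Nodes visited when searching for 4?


BST root = 24
Search for 4: compare at each node
Path: [24, 9, 4]


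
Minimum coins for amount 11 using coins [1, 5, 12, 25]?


dp[0]=0; dp[i]=1+min(dp[i-c] for c in coins)
...dp[6]=2, dp[7]=3, dp[8]=4, dp[9]=5, dp[10]=2, dp[11]=3
Minimum coins for 11 = 3


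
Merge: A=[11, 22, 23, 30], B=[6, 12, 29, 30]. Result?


Compare heads, take smaller each step.
Merged: [6, 11, 12, 22, 23, 29, 30, 30]


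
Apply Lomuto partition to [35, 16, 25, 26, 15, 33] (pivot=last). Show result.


Elements <= 33 go left of pivot.
Result: [16, 25, 26, 15, 33, 35], pivot at index 4


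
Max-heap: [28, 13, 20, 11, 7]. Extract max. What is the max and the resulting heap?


Max = 28
Replace root with last, heapify down
Resulting heap: [20, 13, 7, 11]


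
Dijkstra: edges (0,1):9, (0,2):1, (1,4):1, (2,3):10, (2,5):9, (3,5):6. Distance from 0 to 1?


Dijkstra from 0:
Distances: {0: 0, 1: 9, 2: 1, 3: 11, 4: 10, 5: 10}
Shortest distance to 1 = 9, path = [0, 1]


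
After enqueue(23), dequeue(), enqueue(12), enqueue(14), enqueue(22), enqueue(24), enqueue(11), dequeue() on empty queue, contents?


enqueue(23) -> [23]
dequeue() returns 23 -> []
enqueue(12) -> [12]
enqueue(14) -> [12, 14]
enqueue(22) -> [12, 14, 22]
enqueue(24) -> [12, 14, 22, 24]
enqueue(11) -> [12, 14, 22, 24, 11]
dequeue() returns 12 -> [14, 22, 24, 11]
Final queue (front to back): [14, 22, 24, 11]


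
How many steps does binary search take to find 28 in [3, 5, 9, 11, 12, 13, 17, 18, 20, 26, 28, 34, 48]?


Search for 28:
[0,12] mid=6 arr[6]=17
[7,12] mid=9 arr[9]=26
[10,12] mid=11 arr[11]=34
[10,10] mid=10 arr[10]=28
Total: 4 comparisons


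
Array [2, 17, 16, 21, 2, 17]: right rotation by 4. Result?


Right rotate by 4: [16, 21, 2, 17, 2, 17]


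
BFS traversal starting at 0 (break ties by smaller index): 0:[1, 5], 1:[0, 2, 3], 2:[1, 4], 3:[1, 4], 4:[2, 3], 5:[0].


BFS queue: start with [0]
Visit order: [0, 1, 5, 2, 3, 4]


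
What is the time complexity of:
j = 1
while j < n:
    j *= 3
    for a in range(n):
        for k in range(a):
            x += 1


Per nesting level: O(log n) * O(n) * O(n) [triangular over a] = O(n^2 log n)
Complexity: O(n^2 log n)


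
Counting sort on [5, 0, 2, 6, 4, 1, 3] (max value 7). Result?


Count array: [1, 1, 1, 1, 1, 1, 1, 0]
Reconstruct: [0, 1, 2, 3, 4, 5, 6]


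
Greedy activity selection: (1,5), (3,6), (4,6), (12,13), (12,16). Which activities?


Greedy: pick earliest-ending, then skip overlaps.
Selected (2 activities): [(1, 5), (12, 13)]


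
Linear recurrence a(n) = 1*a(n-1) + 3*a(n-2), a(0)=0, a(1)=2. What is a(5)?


Build bottom-up:
...a(3)=8, a(4)=14, a(5)=1*14+3*8=38


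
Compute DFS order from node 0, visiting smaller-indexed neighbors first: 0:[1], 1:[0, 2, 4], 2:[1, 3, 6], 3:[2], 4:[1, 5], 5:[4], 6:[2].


DFS stack-based: start with [0]
Visit order: [0, 1, 2, 3, 6, 4, 5]


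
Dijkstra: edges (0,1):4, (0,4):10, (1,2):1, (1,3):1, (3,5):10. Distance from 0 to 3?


Dijkstra from 0:
Distances: {0: 0, 1: 4, 2: 5, 3: 5, 4: 10, 5: 15}
Shortest distance to 3 = 5, path = [0, 1, 3]


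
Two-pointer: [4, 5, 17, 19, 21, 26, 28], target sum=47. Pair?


Two pointers: lo=0, hi=6
Found pair: (19, 28) summing to 47


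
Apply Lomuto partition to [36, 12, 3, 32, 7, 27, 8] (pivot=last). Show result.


Elements <= 8 go left of pivot.
Result: [3, 7, 8, 32, 12, 27, 36], pivot at index 2


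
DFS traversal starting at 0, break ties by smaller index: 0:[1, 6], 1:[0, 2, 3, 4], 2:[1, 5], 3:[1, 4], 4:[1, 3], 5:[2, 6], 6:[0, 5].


DFS stack-based: start with [0]
Visit order: [0, 1, 2, 5, 6, 3, 4]


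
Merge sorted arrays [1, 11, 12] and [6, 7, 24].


Compare heads, take smaller each step.
Merged: [1, 6, 7, 11, 12, 24]


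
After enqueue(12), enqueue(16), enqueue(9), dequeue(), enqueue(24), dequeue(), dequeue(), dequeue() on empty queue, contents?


enqueue(12) -> [12]
enqueue(16) -> [12, 16]
enqueue(9) -> [12, 16, 9]
dequeue() returns 12 -> [16, 9]
enqueue(24) -> [16, 9, 24]
dequeue() returns 16 -> [9, 24]
dequeue() returns 9 -> [24]
dequeue() returns 24 -> []
Final queue (front to back): []


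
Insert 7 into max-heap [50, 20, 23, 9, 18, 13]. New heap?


Append 7: [50, 20, 23, 9, 18, 13, 7]
Bubble up: no swaps needed
Result: [50, 20, 23, 9, 18, 13, 7]


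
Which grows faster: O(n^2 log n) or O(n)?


linear grows slower than n^2 log n
O(n) is asymptotically smaller; O(n^2 log n) grows faster


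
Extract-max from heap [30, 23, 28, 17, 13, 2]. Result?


Max = 30
Replace root with last, heapify down
Resulting heap: [28, 23, 2, 17, 13]


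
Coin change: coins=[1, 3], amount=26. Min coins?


dp[0]=0; dp[i]=1+min(dp[i-c] for c in coins)
...dp[21]=7, dp[22]=8, dp[23]=9, dp[24]=8, dp[25]=9, dp[26]=10
Minimum coins for 26 = 10


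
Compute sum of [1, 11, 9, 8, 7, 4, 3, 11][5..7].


Prefix sums: [0, 1, 12, 21, 29, 36, 40, 43, 54]
Sum[5..7] = prefix[8] - prefix[5] = 54 - 36 = 18


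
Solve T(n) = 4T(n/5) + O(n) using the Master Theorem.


a=4, b=5, c=1. log_5(4)=0.861 < c=1. Case 3: O(n^c) = O(n)
Complexity: O(n)


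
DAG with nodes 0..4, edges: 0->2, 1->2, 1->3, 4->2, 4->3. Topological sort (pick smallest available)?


Kahn's algorithm, process smallest node first
Order: [0, 1, 4, 2, 3]


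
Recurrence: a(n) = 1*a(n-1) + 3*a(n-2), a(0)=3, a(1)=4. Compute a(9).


Build bottom-up:
...a(7)=748, a(8)=1741, a(9)=1*1741+3*748=3985


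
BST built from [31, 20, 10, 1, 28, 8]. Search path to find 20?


BST root = 31
Search for 20: compare at each node
Path: [31, 20]


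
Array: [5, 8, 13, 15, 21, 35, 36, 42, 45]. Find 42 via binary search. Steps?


Search for 42:
[0,8] mid=4 arr[4]=21
[5,8] mid=6 arr[6]=36
[7,8] mid=7 arr[7]=42
Total: 3 comparisons


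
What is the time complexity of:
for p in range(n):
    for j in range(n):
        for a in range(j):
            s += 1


Per nesting level: O(n) * O(n) * O(n) [triangular over j] = O(n^3)
Complexity: O(n^3)


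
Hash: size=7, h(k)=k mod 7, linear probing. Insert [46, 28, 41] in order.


Insertions: 46->slot 4; 28->slot 0; 41->slot 6
Table: [28, None, None, None, 46, None, 41]


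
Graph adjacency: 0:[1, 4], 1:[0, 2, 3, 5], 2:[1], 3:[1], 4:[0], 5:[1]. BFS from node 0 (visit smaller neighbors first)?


BFS queue: start with [0]
Visit order: [0, 1, 4, 2, 3, 5]


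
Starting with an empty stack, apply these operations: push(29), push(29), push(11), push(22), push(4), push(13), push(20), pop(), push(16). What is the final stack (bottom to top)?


push(29) -> [29]
push(29) -> [29, 29]
push(11) -> [29, 29, 11]
push(22) -> [29, 29, 11, 22]
push(4) -> [29, 29, 11, 22, 4]
push(13) -> [29, 29, 11, 22, 4, 13]
push(20) -> [29, 29, 11, 22, 4, 13, 20]
pop() returns 20 -> [29, 29, 11, 22, 4, 13]
push(16) -> [29, 29, 11, 22, 4, 13, 16]
Final stack (bottom to top): [29, 29, 11, 22, 4, 13, 16]


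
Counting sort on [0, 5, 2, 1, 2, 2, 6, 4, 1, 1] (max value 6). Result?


Count array: [1, 3, 3, 0, 1, 1, 1]
Reconstruct: [0, 1, 1, 1, 2, 2, 2, 4, 5, 6]


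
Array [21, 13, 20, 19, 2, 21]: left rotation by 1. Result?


Left rotate by 1: [13, 20, 19, 2, 21, 21]


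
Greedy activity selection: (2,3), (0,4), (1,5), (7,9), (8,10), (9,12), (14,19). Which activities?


Greedy: pick earliest-ending, then skip overlaps.
Selected (4 activities): [(2, 3), (7, 9), (9, 12), (14, 19)]


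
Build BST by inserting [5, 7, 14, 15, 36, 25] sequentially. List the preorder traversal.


Root = 5; build tree by BST insertion.
Preorder traversal: [5, 7, 14, 15, 36, 25]


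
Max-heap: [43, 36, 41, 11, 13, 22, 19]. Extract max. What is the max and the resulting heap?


Max = 43
Replace root with last, heapify down
Resulting heap: [41, 36, 22, 11, 13, 19]


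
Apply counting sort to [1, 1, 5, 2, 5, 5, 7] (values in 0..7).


Count array: [0, 2, 1, 0, 0, 3, 0, 1]
Reconstruct: [1, 1, 2, 5, 5, 5, 7]


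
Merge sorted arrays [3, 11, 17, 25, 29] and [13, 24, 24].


Compare heads, take smaller each step.
Merged: [3, 11, 13, 17, 24, 24, 25, 29]


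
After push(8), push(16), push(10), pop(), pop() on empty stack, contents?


push(8) -> [8]
push(16) -> [8, 16]
push(10) -> [8, 16, 10]
pop() returns 10 -> [8, 16]
pop() returns 16 -> [8]
Final stack (bottom to top): [8]


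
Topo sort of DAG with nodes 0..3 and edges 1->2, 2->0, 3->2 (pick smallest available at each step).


Kahn's algorithm, process smallest node first
Order: [1, 3, 2, 0]


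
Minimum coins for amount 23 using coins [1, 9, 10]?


dp[0]=0; dp[i]=1+min(dp[i-c] for c in coins)
...dp[18]=2, dp[19]=2, dp[20]=2, dp[21]=3, dp[22]=4, dp[23]=5
Minimum coins for 23 = 5


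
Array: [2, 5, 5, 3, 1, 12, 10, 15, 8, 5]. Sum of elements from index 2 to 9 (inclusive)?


Prefix sums: [0, 2, 7, 12, 15, 16, 28, 38, 53, 61, 66]
Sum[2..9] = prefix[10] - prefix[2] = 66 - 7 = 59


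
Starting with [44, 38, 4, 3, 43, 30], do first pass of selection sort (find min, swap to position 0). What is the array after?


After one pass: [3, 38, 4, 44, 43, 30]


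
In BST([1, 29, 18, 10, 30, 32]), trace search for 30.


BST root = 1
Search for 30: compare at each node
Path: [1, 29, 30]


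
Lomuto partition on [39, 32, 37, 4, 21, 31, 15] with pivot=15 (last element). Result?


Elements <= 15 go left of pivot.
Result: [4, 15, 37, 39, 21, 31, 32], pivot at index 1


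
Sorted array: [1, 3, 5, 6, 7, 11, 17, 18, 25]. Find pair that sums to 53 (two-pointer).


Two pointers: lo=0, hi=8
No pair sums to 53


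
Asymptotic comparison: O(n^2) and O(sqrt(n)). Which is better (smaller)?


sublinear grows slower than quadratic
O(sqrt(n)) is asymptotically smaller; O(n^2) grows faster


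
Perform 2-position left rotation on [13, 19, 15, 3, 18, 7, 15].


Left rotate by 2: [15, 3, 18, 7, 15, 13, 19]


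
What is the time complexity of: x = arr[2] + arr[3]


Analysis: constant-time operation, no loop
Complexity: O(1)


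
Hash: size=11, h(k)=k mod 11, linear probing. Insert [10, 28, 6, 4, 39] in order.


Insertions: 10->slot 10; 28->slot 6; 6->slot 7; 4->slot 4; 39->slot 8
Table: [None, None, None, None, 4, None, 28, 6, 39, None, 10]


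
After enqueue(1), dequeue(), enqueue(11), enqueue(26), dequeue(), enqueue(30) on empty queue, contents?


enqueue(1) -> [1]
dequeue() returns 1 -> []
enqueue(11) -> [11]
enqueue(26) -> [11, 26]
dequeue() returns 11 -> [26]
enqueue(30) -> [26, 30]
Final queue (front to back): [26, 30]


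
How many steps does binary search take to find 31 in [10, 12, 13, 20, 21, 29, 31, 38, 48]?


Search for 31:
[0,8] mid=4 arr[4]=21
[5,8] mid=6 arr[6]=31
Total: 2 comparisons


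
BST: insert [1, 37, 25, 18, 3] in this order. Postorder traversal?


Root = 1; build tree by BST insertion.
Postorder traversal: [3, 18, 25, 37, 1]


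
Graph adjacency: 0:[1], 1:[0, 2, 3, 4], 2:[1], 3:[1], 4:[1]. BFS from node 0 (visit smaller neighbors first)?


BFS queue: start with [0]
Visit order: [0, 1, 2, 3, 4]


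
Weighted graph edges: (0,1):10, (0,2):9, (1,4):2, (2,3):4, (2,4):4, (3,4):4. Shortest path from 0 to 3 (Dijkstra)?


Dijkstra from 0:
Distances: {0: 0, 1: 10, 2: 9, 3: 13, 4: 12}
Shortest distance to 3 = 13, path = [0, 2, 3]


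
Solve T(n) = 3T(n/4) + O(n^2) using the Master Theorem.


a=3, b=4, c=2. log_4(3)=0.792 < c=2. Case 3: O(n^c) = O(n^2)
Complexity: O(n^2)


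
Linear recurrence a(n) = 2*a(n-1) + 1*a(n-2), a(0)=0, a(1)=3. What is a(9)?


Build bottom-up:
...a(7)=507, a(8)=1224, a(9)=2*1224+1*507=2955


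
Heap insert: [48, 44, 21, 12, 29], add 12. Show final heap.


Append 12: [48, 44, 21, 12, 29, 12]
Bubble up: no swaps needed
Result: [48, 44, 21, 12, 29, 12]


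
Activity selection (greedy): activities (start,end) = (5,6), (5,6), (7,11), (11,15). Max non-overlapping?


Greedy: pick earliest-ending, then skip overlaps.
Selected (3 activities): [(5, 6), (7, 11), (11, 15)]


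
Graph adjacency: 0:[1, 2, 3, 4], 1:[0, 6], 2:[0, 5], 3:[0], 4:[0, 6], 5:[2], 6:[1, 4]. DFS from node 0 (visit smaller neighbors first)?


DFS stack-based: start with [0]
Visit order: [0, 1, 6, 4, 2, 5, 3]


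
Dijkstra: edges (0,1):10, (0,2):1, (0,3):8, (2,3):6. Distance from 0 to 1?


Dijkstra from 0:
Distances: {0: 0, 1: 10, 2: 1, 3: 7}
Shortest distance to 1 = 10, path = [0, 1]


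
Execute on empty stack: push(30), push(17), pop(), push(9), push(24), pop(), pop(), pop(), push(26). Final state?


push(30) -> [30]
push(17) -> [30, 17]
pop() returns 17 -> [30]
push(9) -> [30, 9]
push(24) -> [30, 9, 24]
pop() returns 24 -> [30, 9]
pop() returns 9 -> [30]
pop() returns 30 -> []
push(26) -> [26]
Final stack (bottom to top): [26]


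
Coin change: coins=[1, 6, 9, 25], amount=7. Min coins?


dp[0]=0; dp[i]=1+min(dp[i-c] for c in coins)
...dp[2]=2, dp[3]=3, dp[4]=4, dp[5]=5, dp[6]=1, dp[7]=2
Minimum coins for 7 = 2


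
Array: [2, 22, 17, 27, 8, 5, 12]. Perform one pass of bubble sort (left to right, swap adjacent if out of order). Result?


After one pass: [2, 17, 22, 8, 5, 12, 27]


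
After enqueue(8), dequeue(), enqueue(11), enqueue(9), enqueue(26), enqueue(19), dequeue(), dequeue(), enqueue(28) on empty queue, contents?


enqueue(8) -> [8]
dequeue() returns 8 -> []
enqueue(11) -> [11]
enqueue(9) -> [11, 9]
enqueue(26) -> [11, 9, 26]
enqueue(19) -> [11, 9, 26, 19]
dequeue() returns 11 -> [9, 26, 19]
dequeue() returns 9 -> [26, 19]
enqueue(28) -> [26, 19, 28]
Final queue (front to back): [26, 19, 28]


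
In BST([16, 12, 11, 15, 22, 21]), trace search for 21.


BST root = 16
Search for 21: compare at each node
Path: [16, 22, 21]


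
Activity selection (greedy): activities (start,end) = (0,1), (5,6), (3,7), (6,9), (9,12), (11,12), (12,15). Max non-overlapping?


Greedy: pick earliest-ending, then skip overlaps.
Selected (5 activities): [(0, 1), (5, 6), (6, 9), (9, 12), (12, 15)]


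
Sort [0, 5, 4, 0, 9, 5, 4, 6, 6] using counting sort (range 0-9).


Count array: [2, 0, 0, 0, 2, 2, 2, 0, 0, 1]
Reconstruct: [0, 0, 4, 4, 5, 5, 6, 6, 9]


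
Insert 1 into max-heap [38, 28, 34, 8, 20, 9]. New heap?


Append 1: [38, 28, 34, 8, 20, 9, 1]
Bubble up: no swaps needed
Result: [38, 28, 34, 8, 20, 9, 1]


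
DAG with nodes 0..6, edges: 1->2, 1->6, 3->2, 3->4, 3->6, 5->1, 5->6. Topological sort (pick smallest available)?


Kahn's algorithm, process smallest node first
Order: [0, 3, 4, 5, 1, 2, 6]


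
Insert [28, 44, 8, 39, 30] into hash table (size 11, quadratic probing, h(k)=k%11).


Insertions: 28->slot 6; 44->slot 0; 8->slot 8; 39->slot 7; 30->slot 9
Table: [44, None, None, None, None, None, 28, 39, 8, 30, None]


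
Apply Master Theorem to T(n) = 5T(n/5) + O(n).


a=5, b=5, c=1. log_5(5)=1 = c=1. Case 2: O(n^c log n) = O(n log n)
Complexity: O(n log n)


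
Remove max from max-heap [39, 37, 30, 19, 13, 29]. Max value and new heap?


Max = 39
Replace root with last, heapify down
Resulting heap: [37, 29, 30, 19, 13]


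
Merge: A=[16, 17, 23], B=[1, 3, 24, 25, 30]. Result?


Compare heads, take smaller each step.
Merged: [1, 3, 16, 17, 23, 24, 25, 30]


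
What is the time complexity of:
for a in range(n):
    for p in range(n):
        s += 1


Per nesting level: O(n) * O(n) = O(n^2)
Complexity: O(n^2)


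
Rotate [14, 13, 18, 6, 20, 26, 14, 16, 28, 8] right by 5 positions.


Right rotate by 5: [26, 14, 16, 28, 8, 14, 13, 18, 6, 20]


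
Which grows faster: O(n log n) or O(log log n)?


double-logarithmic grows slower than linearithmic
O(log log n) is asymptotically smaller; O(n log n) grows faster


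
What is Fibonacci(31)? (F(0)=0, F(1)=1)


F(n)=F(n-1)+F(n-2)
...F(29)=514229, F(30)=832040, F(31)=1346269


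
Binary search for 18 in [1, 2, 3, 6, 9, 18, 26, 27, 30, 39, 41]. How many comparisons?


Search for 18:
[0,10] mid=5 arr[5]=18
Total: 1 comparisons


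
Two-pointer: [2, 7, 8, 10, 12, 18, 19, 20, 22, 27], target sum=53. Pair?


Two pointers: lo=0, hi=9
No pair sums to 53


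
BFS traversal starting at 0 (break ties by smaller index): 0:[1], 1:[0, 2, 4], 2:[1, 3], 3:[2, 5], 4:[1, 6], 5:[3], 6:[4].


BFS queue: start with [0]
Visit order: [0, 1, 2, 4, 3, 6, 5]


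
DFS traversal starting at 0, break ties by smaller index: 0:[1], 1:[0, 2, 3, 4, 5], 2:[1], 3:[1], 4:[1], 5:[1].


DFS stack-based: start with [0]
Visit order: [0, 1, 2, 3, 4, 5]


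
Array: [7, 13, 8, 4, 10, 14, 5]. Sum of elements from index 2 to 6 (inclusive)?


Prefix sums: [0, 7, 20, 28, 32, 42, 56, 61]
Sum[2..6] = prefix[7] - prefix[2] = 61 - 20 = 41


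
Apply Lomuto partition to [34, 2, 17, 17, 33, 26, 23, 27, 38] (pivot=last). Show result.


Elements <= 38 go left of pivot.
Result: [34, 2, 17, 17, 33, 26, 23, 27, 38], pivot at index 8


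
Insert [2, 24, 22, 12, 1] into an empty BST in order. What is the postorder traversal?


Root = 2; build tree by BST insertion.
Postorder traversal: [1, 12, 22, 24, 2]


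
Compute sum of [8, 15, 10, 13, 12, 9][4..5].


Prefix sums: [0, 8, 23, 33, 46, 58, 67]
Sum[4..5] = prefix[6] - prefix[4] = 67 - 46 = 21


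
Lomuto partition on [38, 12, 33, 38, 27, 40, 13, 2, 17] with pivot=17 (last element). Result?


Elements <= 17 go left of pivot.
Result: [12, 13, 2, 17, 27, 40, 38, 33, 38], pivot at index 3


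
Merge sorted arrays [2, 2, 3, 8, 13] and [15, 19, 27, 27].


Compare heads, take smaller each step.
Merged: [2, 2, 3, 8, 13, 15, 19, 27, 27]


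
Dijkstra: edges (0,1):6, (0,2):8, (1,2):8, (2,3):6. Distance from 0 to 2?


Dijkstra from 0:
Distances: {0: 0, 1: 6, 2: 8, 3: 14}
Shortest distance to 2 = 8, path = [0, 2]


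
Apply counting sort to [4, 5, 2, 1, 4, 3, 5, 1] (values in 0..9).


Count array: [0, 2, 1, 1, 2, 2, 0, 0, 0, 0]
Reconstruct: [1, 1, 2, 3, 4, 4, 5, 5]


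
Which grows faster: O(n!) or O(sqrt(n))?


sublinear grows slower than factorial
O(sqrt(n)) is asymptotically smaller; O(n!) grows faster


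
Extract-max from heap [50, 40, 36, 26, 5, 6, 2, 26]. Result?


Max = 50
Replace root with last, heapify down
Resulting heap: [40, 26, 36, 26, 5, 6, 2]


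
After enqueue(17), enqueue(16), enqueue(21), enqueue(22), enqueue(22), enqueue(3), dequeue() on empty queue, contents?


enqueue(17) -> [17]
enqueue(16) -> [17, 16]
enqueue(21) -> [17, 16, 21]
enqueue(22) -> [17, 16, 21, 22]
enqueue(22) -> [17, 16, 21, 22, 22]
enqueue(3) -> [17, 16, 21, 22, 22, 3]
dequeue() returns 17 -> [16, 21, 22, 22, 3]
Final queue (front to back): [16, 21, 22, 22, 3]


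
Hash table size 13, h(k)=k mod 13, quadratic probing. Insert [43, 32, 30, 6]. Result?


Insertions: 43->slot 4; 32->slot 6; 30->slot 5; 6->slot 7
Table: [None, None, None, None, 43, 30, 32, 6, None, None, None, None, None]


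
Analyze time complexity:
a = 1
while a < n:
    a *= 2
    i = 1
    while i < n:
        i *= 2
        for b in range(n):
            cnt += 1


Per nesting level: O(log n) * O(log n) * O(n) = O(n (log n)^2)
Complexity: O(n (log n)^2)


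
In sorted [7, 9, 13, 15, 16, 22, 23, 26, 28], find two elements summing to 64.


Two pointers: lo=0, hi=8
No pair sums to 64


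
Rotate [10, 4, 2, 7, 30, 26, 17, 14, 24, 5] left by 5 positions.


Left rotate by 5: [26, 17, 14, 24, 5, 10, 4, 2, 7, 30]


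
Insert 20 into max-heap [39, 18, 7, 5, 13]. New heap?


Append 20: [39, 18, 7, 5, 13, 20]
Bubble up: swap idx 5(20) with idx 2(7)
Result: [39, 18, 20, 5, 13, 7]


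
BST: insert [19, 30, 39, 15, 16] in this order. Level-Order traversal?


Root = 19; build tree by BST insertion.
Level-Order traversal: [19, 15, 30, 16, 39]


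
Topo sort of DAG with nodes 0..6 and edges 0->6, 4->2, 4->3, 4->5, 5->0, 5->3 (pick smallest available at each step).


Kahn's algorithm, process smallest node first
Order: [1, 4, 2, 5, 0, 3, 6]


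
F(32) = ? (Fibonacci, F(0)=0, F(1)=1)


F(n)=F(n-1)+F(n-2)
...F(30)=832040, F(31)=1346269, F(32)=2178309


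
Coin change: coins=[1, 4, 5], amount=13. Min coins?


dp[0]=0; dp[i]=1+min(dp[i-c] for c in coins)
...dp[8]=2, dp[9]=2, dp[10]=2, dp[11]=3, dp[12]=3, dp[13]=3
Minimum coins for 13 = 3


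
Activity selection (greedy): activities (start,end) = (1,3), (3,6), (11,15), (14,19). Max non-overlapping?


Greedy: pick earliest-ending, then skip overlaps.
Selected (3 activities): [(1, 3), (3, 6), (11, 15)]


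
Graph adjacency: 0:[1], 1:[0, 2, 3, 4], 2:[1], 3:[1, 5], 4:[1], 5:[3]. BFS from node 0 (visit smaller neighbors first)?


BFS queue: start with [0]
Visit order: [0, 1, 2, 3, 4, 5]


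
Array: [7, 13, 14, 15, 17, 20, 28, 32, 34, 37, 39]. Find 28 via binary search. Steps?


Search for 28:
[0,10] mid=5 arr[5]=20
[6,10] mid=8 arr[8]=34
[6,7] mid=6 arr[6]=28
Total: 3 comparisons


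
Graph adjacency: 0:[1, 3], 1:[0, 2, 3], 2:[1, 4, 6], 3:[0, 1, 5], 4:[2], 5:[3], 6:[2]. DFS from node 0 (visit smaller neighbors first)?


DFS stack-based: start with [0]
Visit order: [0, 1, 2, 4, 6, 3, 5]


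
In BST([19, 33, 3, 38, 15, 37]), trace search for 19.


BST root = 19
Search for 19: compare at each node
Path: [19]


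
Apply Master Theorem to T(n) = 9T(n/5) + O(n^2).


a=9, b=5, c=2. log_5(9)=1.365 < c=2. Case 3: O(n^c) = O(n^2)
Complexity: O(n^2)


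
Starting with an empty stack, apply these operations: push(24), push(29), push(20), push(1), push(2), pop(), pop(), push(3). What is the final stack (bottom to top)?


push(24) -> [24]
push(29) -> [24, 29]
push(20) -> [24, 29, 20]
push(1) -> [24, 29, 20, 1]
push(2) -> [24, 29, 20, 1, 2]
pop() returns 2 -> [24, 29, 20, 1]
pop() returns 1 -> [24, 29, 20]
push(3) -> [24, 29, 20, 3]
Final stack (bottom to top): [24, 29, 20, 3]


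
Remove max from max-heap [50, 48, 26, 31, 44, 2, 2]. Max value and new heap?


Max = 50
Replace root with last, heapify down
Resulting heap: [48, 44, 26, 31, 2, 2]


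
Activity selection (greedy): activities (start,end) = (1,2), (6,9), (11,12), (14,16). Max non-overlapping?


Greedy: pick earliest-ending, then skip overlaps.
Selected (4 activities): [(1, 2), (6, 9), (11, 12), (14, 16)]


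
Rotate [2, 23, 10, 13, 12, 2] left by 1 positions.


Left rotate by 1: [23, 10, 13, 12, 2, 2]


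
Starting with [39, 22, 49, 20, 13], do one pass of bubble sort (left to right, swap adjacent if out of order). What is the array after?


After one pass: [22, 39, 20, 13, 49]


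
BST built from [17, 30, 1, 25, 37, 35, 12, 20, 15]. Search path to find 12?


BST root = 17
Search for 12: compare at each node
Path: [17, 1, 12]


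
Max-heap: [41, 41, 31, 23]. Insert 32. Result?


Append 32: [41, 41, 31, 23, 32]
Bubble up: no swaps needed
Result: [41, 41, 31, 23, 32]


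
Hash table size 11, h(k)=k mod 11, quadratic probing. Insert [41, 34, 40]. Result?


Insertions: 41->slot 8; 34->slot 1; 40->slot 7
Table: [None, 34, None, None, None, None, None, 40, 41, None, None]


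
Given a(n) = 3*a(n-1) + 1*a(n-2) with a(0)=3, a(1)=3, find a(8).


Build bottom-up:
...a(6)=1407, a(7)=4647, a(8)=3*4647+1*1407=15348


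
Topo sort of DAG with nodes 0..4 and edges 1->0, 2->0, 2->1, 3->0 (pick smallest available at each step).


Kahn's algorithm, process smallest node first
Order: [2, 1, 3, 0, 4]


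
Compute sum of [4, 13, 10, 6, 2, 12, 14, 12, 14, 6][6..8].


Prefix sums: [0, 4, 17, 27, 33, 35, 47, 61, 73, 87, 93]
Sum[6..8] = prefix[9] - prefix[6] = 87 - 47 = 40


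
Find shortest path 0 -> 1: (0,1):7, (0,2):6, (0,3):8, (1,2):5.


Dijkstra from 0:
Distances: {0: 0, 1: 7, 2: 6, 3: 8}
Shortest distance to 1 = 7, path = [0, 1]


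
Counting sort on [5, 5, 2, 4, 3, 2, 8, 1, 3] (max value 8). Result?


Count array: [0, 1, 2, 2, 1, 2, 0, 0, 1]
Reconstruct: [1, 2, 2, 3, 3, 4, 5, 5, 8]


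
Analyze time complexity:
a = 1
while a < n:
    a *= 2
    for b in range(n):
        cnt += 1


Per nesting level: O(log n) * O(n) = O(n log n)
Complexity: O(n log n)


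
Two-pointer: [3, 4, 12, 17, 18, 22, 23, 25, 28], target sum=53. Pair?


Two pointers: lo=0, hi=8
Found pair: (25, 28) summing to 53


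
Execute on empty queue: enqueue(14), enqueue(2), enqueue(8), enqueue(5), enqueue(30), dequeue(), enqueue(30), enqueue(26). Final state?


enqueue(14) -> [14]
enqueue(2) -> [14, 2]
enqueue(8) -> [14, 2, 8]
enqueue(5) -> [14, 2, 8, 5]
enqueue(30) -> [14, 2, 8, 5, 30]
dequeue() returns 14 -> [2, 8, 5, 30]
enqueue(30) -> [2, 8, 5, 30, 30]
enqueue(26) -> [2, 8, 5, 30, 30, 26]
Final queue (front to back): [2, 8, 5, 30, 30, 26]


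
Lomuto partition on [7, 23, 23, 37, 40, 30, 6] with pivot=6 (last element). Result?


Elements <= 6 go left of pivot.
Result: [6, 23, 23, 37, 40, 30, 7], pivot at index 0


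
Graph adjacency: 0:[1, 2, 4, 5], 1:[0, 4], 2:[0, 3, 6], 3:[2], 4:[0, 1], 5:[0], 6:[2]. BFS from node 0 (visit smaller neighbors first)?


BFS queue: start with [0]
Visit order: [0, 1, 2, 4, 5, 3, 6]
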